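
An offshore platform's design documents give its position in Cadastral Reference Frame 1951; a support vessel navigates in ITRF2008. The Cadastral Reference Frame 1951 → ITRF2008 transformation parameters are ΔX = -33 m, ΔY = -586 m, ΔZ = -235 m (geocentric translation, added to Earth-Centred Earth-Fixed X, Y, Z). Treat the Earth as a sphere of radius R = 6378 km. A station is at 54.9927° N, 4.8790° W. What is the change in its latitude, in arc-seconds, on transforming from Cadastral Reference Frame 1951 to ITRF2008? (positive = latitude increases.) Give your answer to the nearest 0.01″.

sin φ = 0.819079, cos φ = 0.573681, sin λ = -0.085052, cos λ = 0.996377.
North component: ΔN = −sin φ cos λ·ΔX − sin φ sin λ·ΔY + cos φ·ΔZ = −(0.819079)(0.996377)(-33) − (0.819079)(-0.085052)(-586) + (0.573681)(-235) = -148.71 m.
1° of latitude spans πR/180 = 111317 m, so Δφ = -148.71 / 111317 × 3600 = -4.809″.

Δφ = -4.81″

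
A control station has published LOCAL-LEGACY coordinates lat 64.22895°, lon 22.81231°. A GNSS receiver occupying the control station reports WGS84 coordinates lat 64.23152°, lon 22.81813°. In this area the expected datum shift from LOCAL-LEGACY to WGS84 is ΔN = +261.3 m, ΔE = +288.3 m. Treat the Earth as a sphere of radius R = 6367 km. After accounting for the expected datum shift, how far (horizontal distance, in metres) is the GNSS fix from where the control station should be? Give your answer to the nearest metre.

Observed coordinate differences: Δφ = +0.00257°, Δλ = +0.00582°.
Converting to metres (1° lat = 111125 m, cos φ = 0.434776): observed ΔN = 285.6 m, observed ΔE = 281.2 m.
Subtracting the expected shift leaves a residual of 285.6 − (261.3) = 24.3 m north and 281.2 − (288.3) = -7.1 m east.
Residual distance = √(24.3² + (-7.1)²) = 25.3 m.

25 m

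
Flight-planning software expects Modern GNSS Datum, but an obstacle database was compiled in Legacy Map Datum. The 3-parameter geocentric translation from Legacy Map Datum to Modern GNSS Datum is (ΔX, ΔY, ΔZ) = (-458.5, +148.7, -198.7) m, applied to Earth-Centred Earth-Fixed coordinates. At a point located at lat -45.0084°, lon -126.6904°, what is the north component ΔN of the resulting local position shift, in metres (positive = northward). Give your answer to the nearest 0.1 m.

ΔN = -31.1 m

At φ = -45.0084°, λ = -126.6904°: sin φ = -0.707210, cos φ = 0.707003, sin λ = -0.801876, cos λ = -0.597491.
ΔN = −sin φ cos λ·ΔX − sin φ sin λ·ΔY + cos φ·ΔZ = −(-0.707210)(-0.597491)(-458.5) − (-0.707210)(-0.801876)(148.7) + (0.707003)(-198.7) = -31.07 m.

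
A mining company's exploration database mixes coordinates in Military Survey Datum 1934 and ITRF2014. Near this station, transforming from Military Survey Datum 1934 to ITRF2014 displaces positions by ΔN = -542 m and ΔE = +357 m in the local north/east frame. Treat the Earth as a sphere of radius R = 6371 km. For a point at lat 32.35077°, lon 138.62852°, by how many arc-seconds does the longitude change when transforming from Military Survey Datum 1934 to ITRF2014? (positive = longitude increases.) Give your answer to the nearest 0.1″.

Δλ = 13.7″

At latitude 32.35077°, cos φ = 0.844788.
One radian of longitude at latitude φ spans R cos φ, so Δλ = ΔE / (R cos φ) = 357.0 / (6371000 × 0.844788) = 6.6330e-05 rad = 13.682″.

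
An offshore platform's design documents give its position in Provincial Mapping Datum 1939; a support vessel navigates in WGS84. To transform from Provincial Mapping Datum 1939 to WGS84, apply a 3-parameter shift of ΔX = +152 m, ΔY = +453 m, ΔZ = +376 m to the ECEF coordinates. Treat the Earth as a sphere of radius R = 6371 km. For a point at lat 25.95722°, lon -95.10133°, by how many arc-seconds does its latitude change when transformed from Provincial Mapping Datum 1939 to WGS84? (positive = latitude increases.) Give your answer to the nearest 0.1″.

sin φ = 0.437700, cos φ = 0.899121, sin λ = -0.996039, cos λ = -0.088917.
North component: ΔN = −sin φ cos λ·ΔX − sin φ sin λ·ΔY + cos φ·ΔZ = −(0.437700)(-0.088917)(152) − (0.437700)(-0.996039)(453) + (0.899121)(376) = 541.48 m.
1° of latitude spans πR/180 = 111195 m, so Δφ = 541.48 / 111195 × 3600 = 17.531″.

Δφ = 17.5″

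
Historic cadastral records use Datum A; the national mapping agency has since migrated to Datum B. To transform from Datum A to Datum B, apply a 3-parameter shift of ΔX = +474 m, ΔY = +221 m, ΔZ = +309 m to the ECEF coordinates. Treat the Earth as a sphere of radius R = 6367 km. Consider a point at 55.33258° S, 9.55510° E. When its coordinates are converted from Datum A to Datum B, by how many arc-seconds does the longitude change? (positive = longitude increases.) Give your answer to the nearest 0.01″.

Δλ = 7.93″

sin φ = -0.822468, cos φ = 0.568812, sin λ = 0.165996, cos λ = 0.986126.
East component: ΔE = −sin λ·ΔX + cos λ·ΔY = −(0.165996)(474) + (0.986126)(221) = 139.25 m.
1° of latitude spans πR/180 = 111125 m; at latitude φ, 1° of longitude spans that × cos φ = 63209.3 m, so Δλ = 139.25 / 63209.3 × 3600 = 7.931″.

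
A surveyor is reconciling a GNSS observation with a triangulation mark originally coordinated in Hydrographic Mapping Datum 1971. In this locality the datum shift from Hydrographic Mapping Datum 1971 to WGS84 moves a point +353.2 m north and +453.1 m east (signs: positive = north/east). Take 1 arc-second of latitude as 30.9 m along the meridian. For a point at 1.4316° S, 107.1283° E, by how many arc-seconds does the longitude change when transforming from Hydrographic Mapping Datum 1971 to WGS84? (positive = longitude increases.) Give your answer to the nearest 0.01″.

Δλ = 14.67″

At latitude -1.4316°, cos φ = 0.999688.
1″ of longitude at this latitude = 30.90 × cos φ = 30.8904 m, so Δλ = 453.1 / 30.8904 = 14.668″.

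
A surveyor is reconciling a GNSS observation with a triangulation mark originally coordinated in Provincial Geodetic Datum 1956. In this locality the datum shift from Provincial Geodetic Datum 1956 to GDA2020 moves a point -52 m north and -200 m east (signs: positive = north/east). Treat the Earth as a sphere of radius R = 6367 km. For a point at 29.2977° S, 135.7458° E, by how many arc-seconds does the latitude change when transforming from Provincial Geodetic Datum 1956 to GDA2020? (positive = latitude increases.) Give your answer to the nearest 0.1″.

On a sphere of radius R, 1 rad of latitude = R, so Δφ = ΔN / R = -52.0 / 6367000 = -8.1671e-06 rad = -1.685″.

Δφ = -1.7″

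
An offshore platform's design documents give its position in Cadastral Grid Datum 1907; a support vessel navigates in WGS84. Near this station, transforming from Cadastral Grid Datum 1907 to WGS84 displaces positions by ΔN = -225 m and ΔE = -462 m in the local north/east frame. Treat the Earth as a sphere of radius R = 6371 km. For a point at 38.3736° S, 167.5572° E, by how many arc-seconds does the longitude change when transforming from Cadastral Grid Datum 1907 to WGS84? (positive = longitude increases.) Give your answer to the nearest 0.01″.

Δλ = -19.08″

At latitude -38.3736°, cos φ = 0.783980.
One radian of longitude at latitude φ spans R cos φ, so Δλ = ΔE / (R cos φ) = -462.0 / (6371000 × 0.783980) = -9.2497e-05 rad = -19.079″.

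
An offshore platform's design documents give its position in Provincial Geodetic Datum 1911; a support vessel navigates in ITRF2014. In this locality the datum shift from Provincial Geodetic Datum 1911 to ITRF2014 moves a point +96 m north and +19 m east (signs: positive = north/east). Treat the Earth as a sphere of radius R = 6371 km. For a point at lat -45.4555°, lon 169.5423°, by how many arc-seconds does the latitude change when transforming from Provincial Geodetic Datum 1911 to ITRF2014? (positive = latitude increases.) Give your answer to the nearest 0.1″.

On a sphere of radius R, 1 rad of latitude = R, so Δφ = ΔN / R = 96.0 / 6371000 = 1.5068e-05 rad = 3.108″.

Δφ = 3.1″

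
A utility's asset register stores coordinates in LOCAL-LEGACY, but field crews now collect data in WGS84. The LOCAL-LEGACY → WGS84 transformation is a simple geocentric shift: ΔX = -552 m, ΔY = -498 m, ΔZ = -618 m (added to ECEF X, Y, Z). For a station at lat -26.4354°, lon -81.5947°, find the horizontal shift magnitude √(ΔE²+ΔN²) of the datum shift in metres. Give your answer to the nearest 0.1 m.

721.0 m

The local east axis at (φ, λ) is (−sin λ, cos λ, 0), so ΔE = −sin(-81.5947°)·(-552) + cos(-81.5947°)·(-498) = -618.87 m.
The local north axis is (−sin φ cos λ, −sin φ sin λ, cos φ), giving ΔN = -35.922 + 219.323 − 553.380 = -369.98 m.
Horizontal magnitude = √(ΔE² + ΔN²) = √((-618.87)² + (-369.98)²) = 721.03 m.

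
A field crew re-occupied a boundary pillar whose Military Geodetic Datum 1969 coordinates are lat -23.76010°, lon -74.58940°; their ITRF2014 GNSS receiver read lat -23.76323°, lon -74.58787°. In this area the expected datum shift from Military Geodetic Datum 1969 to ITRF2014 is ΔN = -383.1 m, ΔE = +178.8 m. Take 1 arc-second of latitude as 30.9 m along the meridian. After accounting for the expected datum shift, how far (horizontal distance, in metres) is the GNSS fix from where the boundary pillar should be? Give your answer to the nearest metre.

Observed coordinate differences: Δφ = -0.00313°, Δλ = +0.00153°.
Converting to metres (1° lat = 111240 m, cos φ = 0.915240): observed ΔN = -348.2 m, observed ΔE = 155.8 m.
Subtracting the expected shift leaves a residual of -348.2 − (-383.1) = 34.9 m north and 155.8 − (178.8) = -23.0 m east.
Residual distance = √(34.9² + (-23.0)²) = 41.8 m.

42 m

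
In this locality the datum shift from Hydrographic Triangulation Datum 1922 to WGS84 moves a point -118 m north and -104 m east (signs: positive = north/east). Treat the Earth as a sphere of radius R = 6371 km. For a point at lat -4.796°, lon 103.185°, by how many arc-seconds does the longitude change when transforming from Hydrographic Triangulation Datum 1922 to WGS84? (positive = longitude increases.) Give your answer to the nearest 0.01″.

Δλ = -3.38″

At latitude -4.796°, cos φ = 0.996499.
One radian of longitude at latitude φ spans R cos φ, so Δλ = ΔE / (R cos φ) = -104.0 / (6371000 × 0.996499) = -1.6381e-05 rad = -3.379″.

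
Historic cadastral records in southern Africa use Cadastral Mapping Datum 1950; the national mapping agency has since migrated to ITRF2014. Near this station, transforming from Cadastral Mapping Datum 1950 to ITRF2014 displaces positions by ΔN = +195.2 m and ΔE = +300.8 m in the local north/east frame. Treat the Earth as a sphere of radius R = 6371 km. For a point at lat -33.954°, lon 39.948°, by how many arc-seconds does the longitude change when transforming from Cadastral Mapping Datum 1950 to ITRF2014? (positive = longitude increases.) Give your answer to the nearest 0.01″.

Δλ = 11.74″

At latitude -33.954°, cos φ = 0.829486.
One radian of longitude at latitude φ spans R cos φ, so Δλ = ΔE / (R cos φ) = 300.8 / (6371000 × 0.829486) = 5.6919e-05 rad = 11.740″.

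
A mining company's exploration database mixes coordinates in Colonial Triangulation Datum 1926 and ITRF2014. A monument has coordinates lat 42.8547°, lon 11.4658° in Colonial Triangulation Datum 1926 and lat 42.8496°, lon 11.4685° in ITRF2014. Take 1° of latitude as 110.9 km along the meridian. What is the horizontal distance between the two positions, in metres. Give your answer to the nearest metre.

Δφ = 42.8496° − 42.8547° = -0.0051°; Δλ = 11.4685° − 11.4658° = +0.0027°.
ΔN = Δφ × 110900 = -565.6 m; ΔE = Δλ × 110900 × cos(42.8547°) = +0.0027 × 110900 × 0.733081 = 219.5 m.
Distance = √(ΔE² + ΔN²) = √(219.5² + (-565.6)²) = 606.7 m.

607 m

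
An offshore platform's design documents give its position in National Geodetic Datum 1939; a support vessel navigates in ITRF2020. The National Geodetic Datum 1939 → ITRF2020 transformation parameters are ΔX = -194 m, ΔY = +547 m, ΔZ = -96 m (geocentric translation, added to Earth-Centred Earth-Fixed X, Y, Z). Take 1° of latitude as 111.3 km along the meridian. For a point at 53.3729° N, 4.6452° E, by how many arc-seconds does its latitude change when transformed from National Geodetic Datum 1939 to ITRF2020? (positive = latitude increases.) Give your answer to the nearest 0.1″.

sin φ = 0.802535, cos φ = 0.596605, sin λ = 0.080985, cos λ = 0.996715.
North component: ΔN = −sin φ cos λ·ΔX − sin φ sin λ·ΔY + cos φ·ΔZ = −(0.802535)(0.996715)(-194) − (0.802535)(0.080985)(547) + (0.596605)(-96) = 62.35 m.
1° of latitude spans 111300 m, so Δφ = 62.35 / 111300 × 3600 = 2.017″.

Δφ = 2.0″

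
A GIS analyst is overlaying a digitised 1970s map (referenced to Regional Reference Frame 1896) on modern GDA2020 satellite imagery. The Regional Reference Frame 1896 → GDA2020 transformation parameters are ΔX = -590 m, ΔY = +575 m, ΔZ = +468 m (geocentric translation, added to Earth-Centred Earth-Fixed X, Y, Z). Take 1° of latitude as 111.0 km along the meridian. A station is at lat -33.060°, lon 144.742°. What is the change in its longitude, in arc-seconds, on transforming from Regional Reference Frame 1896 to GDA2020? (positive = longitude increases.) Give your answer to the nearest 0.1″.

Δλ = -5.0″

sin φ = -0.545517, cos φ = 0.838100, sin λ = 0.577259, cos λ = -0.816561.
East component: ΔE = −sin λ·ΔX + cos λ·ΔY = −(0.577259)(-590) + (-0.816561)(575) = -128.94 m.
1° of latitude spans 111000 m; at latitude φ, 1° of longitude spans that × cos φ = 93029.1 m, so Δλ = -128.94 / 93029.1 × 3600 = -4.990″.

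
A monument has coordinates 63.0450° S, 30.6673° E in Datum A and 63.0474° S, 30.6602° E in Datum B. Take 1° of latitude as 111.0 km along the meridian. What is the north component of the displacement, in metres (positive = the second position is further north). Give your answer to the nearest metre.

ΔN = -266 m

Δφ = -63.0474° − -63.0450° = -0.0024°; Δλ = 30.6602° − 30.6673° = -0.0071°.
ΔN = Δφ × 111000 = -266.4 m; ΔE = Δλ × 111000 × cos(-63.0450°) = -0.0071 × 111000 × 0.453291 = -357.2 m.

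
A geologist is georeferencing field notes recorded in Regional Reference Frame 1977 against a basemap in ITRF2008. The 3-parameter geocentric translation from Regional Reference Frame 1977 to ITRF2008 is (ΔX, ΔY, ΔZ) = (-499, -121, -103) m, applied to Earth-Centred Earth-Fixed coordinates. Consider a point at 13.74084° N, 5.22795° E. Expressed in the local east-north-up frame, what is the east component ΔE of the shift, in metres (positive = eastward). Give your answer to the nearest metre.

ΔE = -75 m

At φ = 13.74084°, λ = 5.22795°: sin φ = 0.237531, cos φ = 0.971380, sin λ = 0.091118, cos λ = 0.995840.
ΔE = −sin λ·ΔX + cos λ·ΔY = −(0.091118)·(-499) + (0.995840)·(-121) = -75.03 m.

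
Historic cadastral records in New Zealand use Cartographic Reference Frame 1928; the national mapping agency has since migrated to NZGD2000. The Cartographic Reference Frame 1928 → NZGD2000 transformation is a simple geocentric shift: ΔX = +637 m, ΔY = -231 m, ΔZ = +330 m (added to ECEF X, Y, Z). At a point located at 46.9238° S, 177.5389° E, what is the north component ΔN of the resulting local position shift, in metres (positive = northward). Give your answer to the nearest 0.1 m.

ΔN = -246.7 m

At φ = -46.9238°, λ = 177.5389°: sin φ = -0.730446, cos φ = 0.682970, sin λ = 0.042941, cos λ = -0.999078.
ΔN = −sin φ cos λ·ΔX − sin φ sin λ·ΔY + cos φ·ΔZ = −(-0.730446)(-0.999078)(637) − (-0.730446)(0.042941)(-231) + (0.682970)(330) = -246.73 m.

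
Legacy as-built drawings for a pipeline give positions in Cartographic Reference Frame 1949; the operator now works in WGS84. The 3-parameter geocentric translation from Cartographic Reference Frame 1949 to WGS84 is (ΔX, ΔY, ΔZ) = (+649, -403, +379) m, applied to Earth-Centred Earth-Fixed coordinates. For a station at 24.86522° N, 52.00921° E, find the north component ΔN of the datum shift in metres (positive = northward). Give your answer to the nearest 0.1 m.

ΔN = 309.4 m

The local north axis is (−sin φ cos λ, −sin φ sin λ, cos φ), giving ΔN = -167.976 + 133.550 + 343.866 = 309.44 m.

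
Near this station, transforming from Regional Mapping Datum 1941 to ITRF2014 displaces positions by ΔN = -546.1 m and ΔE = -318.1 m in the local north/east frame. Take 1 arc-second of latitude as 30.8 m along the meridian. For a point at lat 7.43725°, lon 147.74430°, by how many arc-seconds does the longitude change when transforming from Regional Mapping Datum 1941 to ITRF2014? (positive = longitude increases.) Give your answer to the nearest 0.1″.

At latitude 7.43725°, cos φ = 0.991587.
1″ of longitude at this latitude = 30.80 × cos φ = 30.5409 m, so Δλ = -318.1 / 30.5409 = -10.416″.

Δλ = -10.4″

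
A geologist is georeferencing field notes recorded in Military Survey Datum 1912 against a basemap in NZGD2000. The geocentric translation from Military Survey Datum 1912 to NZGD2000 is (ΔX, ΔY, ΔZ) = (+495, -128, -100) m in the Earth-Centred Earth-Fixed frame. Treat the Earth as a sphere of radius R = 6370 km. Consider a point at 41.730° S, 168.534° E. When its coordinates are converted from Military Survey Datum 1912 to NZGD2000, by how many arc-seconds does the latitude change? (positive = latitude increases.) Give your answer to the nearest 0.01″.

sin φ = -0.665621, cos φ = 0.746290, sin λ = 0.198786, cos λ = -0.980043.
North component: ΔN = −sin φ cos λ·ΔX − sin φ sin λ·ΔY + cos φ·ΔZ = −(-0.665621)(-0.980043)(495) − (-0.665621)(0.198786)(-128) + (0.746290)(-100) = -414.47 m.
1° of latitude spans πR/180 = 111177 m, so Δφ = -414.47 / 111177 × 3600 = -13.421″.

Δφ = -13.42″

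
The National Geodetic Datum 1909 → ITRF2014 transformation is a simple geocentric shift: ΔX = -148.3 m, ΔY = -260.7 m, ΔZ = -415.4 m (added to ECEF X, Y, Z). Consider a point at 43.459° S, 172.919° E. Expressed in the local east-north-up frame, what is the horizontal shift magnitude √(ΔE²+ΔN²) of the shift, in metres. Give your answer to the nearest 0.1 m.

At φ = -43.459°, λ = 172.919°: sin φ = -0.687835, cos φ = 0.725867, sin λ = 0.123272, cos λ = -0.992373.
ΔE = −sin λ·ΔX + cos λ·ΔY = −(0.123272)·(-148.3) + (-0.992373)·(-260.7) = 276.99 m.
ΔN = −sin φ cos λ·ΔX − sin φ sin λ·ΔY + cos φ·ΔZ = −(-0.687835)(-0.992373)(-148.3) − (-0.687835)(0.123272)(-260.7) + (0.725867)(-415.4) = -222.40 m.
Horizontal magnitude = √(ΔE² + ΔN²) = √(276.99² + (-222.40)²) = 355.23 m.

355.2 m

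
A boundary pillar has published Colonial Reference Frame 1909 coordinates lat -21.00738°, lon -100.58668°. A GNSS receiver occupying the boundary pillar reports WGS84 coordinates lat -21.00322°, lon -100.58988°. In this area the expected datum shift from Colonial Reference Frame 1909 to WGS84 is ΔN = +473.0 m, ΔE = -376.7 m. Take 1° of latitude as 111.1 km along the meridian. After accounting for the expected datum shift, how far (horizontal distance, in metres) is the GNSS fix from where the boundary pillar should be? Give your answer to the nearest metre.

46 m

Observed coordinate differences: Δφ = +0.00416°, Δλ = -0.00320°.
Converting to metres (1° lat = 111100 m, cos φ = 0.933534): observed ΔN = 462.2 m, observed ΔE = -331.9 m.
Subtracting the expected shift leaves a residual of 462.2 − (473.0) = -10.8 m north and -331.9 − (-376.7) = 44.8 m east.
Residual distance = √((-10.8)² + 44.8²) = 46.1 m.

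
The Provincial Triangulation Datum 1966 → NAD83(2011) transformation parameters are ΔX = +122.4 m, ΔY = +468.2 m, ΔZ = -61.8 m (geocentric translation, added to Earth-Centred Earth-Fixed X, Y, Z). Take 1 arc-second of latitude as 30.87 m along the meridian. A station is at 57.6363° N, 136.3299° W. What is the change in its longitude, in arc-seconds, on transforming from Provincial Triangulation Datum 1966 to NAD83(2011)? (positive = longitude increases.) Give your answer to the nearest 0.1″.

Δλ = -15.4″

sin φ = 0.844667, cos φ = 0.535292, sin λ = -0.690505, cos λ = -0.723328.
East component: ΔE = −sin λ·ΔX + cos λ·ΔY = −(-0.690505)(122.4) + (-0.723328)(468.2) = -254.14 m.
1° of latitude spans 3600 × 30.87 = 111132 m; at latitude φ, 1° of longitude spans that × cos φ = 59488.0 m, so Δλ = -254.14 / 59488.0 × 3600 = -15.380″.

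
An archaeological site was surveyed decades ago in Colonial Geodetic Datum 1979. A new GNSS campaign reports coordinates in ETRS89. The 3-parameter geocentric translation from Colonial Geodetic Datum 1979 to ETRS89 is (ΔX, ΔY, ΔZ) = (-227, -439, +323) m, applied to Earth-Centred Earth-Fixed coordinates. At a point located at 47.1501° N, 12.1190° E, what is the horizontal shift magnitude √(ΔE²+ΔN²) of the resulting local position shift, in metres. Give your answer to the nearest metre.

The local east axis at (φ, λ) is (−sin λ, cos λ, 0), so ΔE = −sin(12.1190°)·(-227) + cos(12.1190°)·(-439) = -381.56 m.
The local north axis is (−sin φ cos λ, −sin φ sin λ, cos φ), giving ΔN = 162.713 + 67.570 + 219.666 = 449.95 m.
Horizontal magnitude = √(ΔE² + ΔN²) = √((-381.56)² + 449.95²) = 589.95 m.

590 m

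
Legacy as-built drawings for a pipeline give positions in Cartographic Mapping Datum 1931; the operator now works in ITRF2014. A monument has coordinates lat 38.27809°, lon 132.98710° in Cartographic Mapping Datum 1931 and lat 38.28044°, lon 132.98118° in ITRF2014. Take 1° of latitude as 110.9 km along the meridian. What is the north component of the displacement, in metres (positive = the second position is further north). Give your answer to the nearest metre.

Δφ = 38.28044° − 38.27809° = +0.00235°; Δλ = 132.98118° − 132.98710° = -0.00592°.
ΔN = Δφ × 110900 = 260.6 m; ΔE = Δλ × 110900 × cos(38.27809°) = -0.00592 × 110900 × 0.785013 = -515.4 m.

ΔN = 261 m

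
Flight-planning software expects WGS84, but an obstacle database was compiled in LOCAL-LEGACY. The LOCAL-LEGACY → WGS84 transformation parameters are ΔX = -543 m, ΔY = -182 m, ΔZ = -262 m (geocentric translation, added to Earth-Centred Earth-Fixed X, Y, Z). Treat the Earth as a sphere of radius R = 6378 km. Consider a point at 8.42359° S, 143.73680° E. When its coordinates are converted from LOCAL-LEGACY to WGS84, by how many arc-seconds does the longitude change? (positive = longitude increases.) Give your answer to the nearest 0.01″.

Δλ = 15.30″

sin φ = -0.146490, cos φ = 0.989212, sin λ = 0.591495, cos λ = -0.806308.
East component: ΔE = −sin λ·ΔX + cos λ·ΔY = −(0.591495)(-543) + (-0.806308)(-182) = 467.93 m.
1° of latitude spans πR/180 = 111317 m; at latitude φ, 1° of longitude spans that × cos φ = 110116.2 m, so Δλ = 467.93 / 110116.2 × 3600 = 15.298″.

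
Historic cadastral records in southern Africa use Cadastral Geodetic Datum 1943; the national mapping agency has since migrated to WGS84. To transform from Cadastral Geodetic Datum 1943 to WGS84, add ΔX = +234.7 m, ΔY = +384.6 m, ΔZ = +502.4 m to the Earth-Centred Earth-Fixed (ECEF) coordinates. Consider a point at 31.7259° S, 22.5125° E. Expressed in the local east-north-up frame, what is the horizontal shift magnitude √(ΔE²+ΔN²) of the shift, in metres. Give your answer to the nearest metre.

At φ = -31.7259°, λ = 22.5125°: sin φ = -0.525856, cos φ = 0.850573, sin λ = 0.382885, cos λ = 0.923796.
ΔE = −sin λ·ΔX + cos λ·ΔY = −(0.382885)·(234.7) + (0.923796)·(384.6) = 265.43 m.
ΔN = −sin φ cos λ·ΔX − sin φ sin λ·ΔY + cos φ·ΔZ = −(-0.525856)(0.923796)(234.7) − (-0.525856)(0.382885)(384.6) + (0.850573)(502.4) = 618.78 m.
Horizontal magnitude = √(ΔE² + ΔN²) = √(265.43² + 618.78²) = 673.30 m.

673 m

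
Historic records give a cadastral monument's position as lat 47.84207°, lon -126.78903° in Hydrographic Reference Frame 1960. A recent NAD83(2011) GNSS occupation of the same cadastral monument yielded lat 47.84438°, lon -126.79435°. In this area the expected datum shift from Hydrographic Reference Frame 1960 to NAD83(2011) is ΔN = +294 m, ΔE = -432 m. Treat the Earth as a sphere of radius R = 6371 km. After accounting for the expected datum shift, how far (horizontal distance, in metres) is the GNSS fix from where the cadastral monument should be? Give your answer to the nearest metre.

51 m

Observed coordinate differences: Δφ = +0.00231°, Δλ = -0.00532°.
Converting to metres (1° lat = 111195 m, cos φ = 0.671176): observed ΔN = 256.9 m, observed ΔE = -397.0 m.
Subtracting the expected shift leaves a residual of 256.9 − (294) = -37.1 m north and -397.0 − (-432) = 35.0 m east.
Residual distance = √((-37.1)² + 35.0²) = 51.0 m.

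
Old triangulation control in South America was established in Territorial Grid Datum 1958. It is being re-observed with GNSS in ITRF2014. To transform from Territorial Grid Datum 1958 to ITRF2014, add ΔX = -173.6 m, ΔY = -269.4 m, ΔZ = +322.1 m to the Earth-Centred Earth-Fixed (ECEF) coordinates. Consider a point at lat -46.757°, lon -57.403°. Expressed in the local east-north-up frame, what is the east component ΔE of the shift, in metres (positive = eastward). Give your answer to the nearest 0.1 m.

At φ = -46.757°, λ = -57.403°: sin φ = -0.728455, cos φ = 0.685094, sin λ = -0.842481, cos λ = 0.538727.
ΔE = −sin λ·ΔX + cos λ·ΔY = −(-0.842481)·(-173.6) + (0.538727)·(-269.4) = -291.39 m.

ΔE = -291.4 m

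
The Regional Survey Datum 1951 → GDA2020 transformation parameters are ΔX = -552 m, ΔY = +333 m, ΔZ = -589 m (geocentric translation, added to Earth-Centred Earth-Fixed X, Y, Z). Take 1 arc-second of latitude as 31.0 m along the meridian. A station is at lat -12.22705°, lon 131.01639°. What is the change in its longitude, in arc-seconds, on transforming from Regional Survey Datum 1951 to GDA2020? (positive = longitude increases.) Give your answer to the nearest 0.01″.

sin φ = -0.211786, cos φ = 0.977316, sin λ = 0.754522, cos λ = -0.656275.
East component: ΔE = −sin λ·ΔX + cos λ·ΔY = −(0.754522)(-552) + (-0.656275)(333) = 197.96 m.
1° of latitude spans 3600 × 31.00 = 111600 m; at latitude φ, 1° of longitude spans that × cos φ = 109068.5 m, so Δλ = 197.96 / 109068.5 × 3600 = 6.534″.

Δλ = 6.53″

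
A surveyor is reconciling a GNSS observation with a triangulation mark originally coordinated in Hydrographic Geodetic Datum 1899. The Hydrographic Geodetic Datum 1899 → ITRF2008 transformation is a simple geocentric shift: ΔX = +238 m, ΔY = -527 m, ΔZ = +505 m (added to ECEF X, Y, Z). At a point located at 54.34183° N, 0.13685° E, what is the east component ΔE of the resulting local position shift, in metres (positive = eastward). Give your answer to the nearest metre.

At φ = 54.34183°, λ = 0.13685°: sin φ = 0.812509, cos φ = 0.582948, sin λ = 0.002388, cos λ = 0.999997.
ΔE = −sin λ·ΔX + cos λ·ΔY = −(0.002388)·(238) + (0.999997)·(-527) = -527.57 m.

ΔE = -528 m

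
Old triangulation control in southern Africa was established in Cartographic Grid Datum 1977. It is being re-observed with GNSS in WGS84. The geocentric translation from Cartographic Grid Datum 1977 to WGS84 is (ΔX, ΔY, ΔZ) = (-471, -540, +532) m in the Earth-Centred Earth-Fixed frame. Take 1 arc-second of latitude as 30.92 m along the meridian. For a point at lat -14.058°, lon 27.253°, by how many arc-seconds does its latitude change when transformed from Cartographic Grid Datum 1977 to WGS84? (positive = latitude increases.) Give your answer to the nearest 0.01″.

sin φ = -0.242904, cos φ = 0.970050, sin λ = 0.457920, cos λ = 0.888993.
North component: ΔN = −sin φ cos λ·ΔX − sin φ sin λ·ΔY + cos φ·ΔZ = −(-0.242904)(0.888993)(-471) − (-0.242904)(0.457920)(-540) + (0.970050)(532) = 354.29 m.
1° of latitude spans 3600 × 30.92 = 111312 m, so Δφ = 354.29 / 111312 × 3600 = 11.458″.

Δφ = 11.46″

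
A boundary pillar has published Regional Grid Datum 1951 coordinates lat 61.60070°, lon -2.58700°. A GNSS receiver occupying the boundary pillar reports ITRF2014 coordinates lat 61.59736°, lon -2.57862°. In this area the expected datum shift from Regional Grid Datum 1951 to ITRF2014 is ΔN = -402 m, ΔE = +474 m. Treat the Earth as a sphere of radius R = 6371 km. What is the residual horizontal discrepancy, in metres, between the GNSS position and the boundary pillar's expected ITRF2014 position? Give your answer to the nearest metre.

43 m

Observed coordinate differences: Δφ = -0.00334°, Δλ = +0.00838°.
Converting to metres (1° lat = 111195 m, cos φ = 0.475613): observed ΔN = -371.4 m, observed ΔE = 443.2 m.
Subtracting the expected shift leaves a residual of -371.4 − (-402) = 30.6 m north and 443.2 − (474) = -30.8 m east.
Residual distance = √(30.6² + (-30.8)²) = 43.4 m.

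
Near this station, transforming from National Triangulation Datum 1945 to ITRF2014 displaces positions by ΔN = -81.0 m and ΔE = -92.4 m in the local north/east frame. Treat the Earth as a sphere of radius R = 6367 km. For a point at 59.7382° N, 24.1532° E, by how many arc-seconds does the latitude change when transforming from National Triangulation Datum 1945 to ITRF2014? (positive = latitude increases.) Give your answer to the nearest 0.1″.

On a sphere of radius R, 1 rad of latitude = R, so Δφ = ΔN / R = -81.0 / 6367000 = -1.2722e-05 rad = -2.624″.

Δφ = -2.6″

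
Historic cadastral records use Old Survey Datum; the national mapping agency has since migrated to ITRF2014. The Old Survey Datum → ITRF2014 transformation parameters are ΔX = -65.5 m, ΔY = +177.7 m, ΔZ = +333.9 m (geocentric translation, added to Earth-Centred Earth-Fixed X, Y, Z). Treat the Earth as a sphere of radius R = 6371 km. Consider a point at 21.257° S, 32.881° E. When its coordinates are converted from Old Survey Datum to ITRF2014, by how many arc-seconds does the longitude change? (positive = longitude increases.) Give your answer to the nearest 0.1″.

Δλ = 6.4″

sin φ = -0.362552, cos φ = 0.931964, sin λ = 0.542896, cos λ = 0.839800.
East component: ΔE = −sin λ·ΔX + cos λ·ΔY = −(0.542896)(-65.5) + (0.839800)(177.7) = 184.79 m.
1° of latitude spans πR/180 = 111195 m; at latitude φ, 1° of longitude spans that × cos φ = 103629.6 m, so Δλ = 184.79 / 103629.6 × 3600 = 6.420″.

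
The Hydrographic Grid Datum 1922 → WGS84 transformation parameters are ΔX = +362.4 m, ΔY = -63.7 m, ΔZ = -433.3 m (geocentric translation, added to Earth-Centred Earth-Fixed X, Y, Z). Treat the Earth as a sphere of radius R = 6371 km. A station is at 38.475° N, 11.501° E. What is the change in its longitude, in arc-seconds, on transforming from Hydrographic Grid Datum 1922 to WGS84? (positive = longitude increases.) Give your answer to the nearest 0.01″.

Δλ = -5.57″

sin φ = 0.622173, cos φ = 0.782880, sin λ = 0.199385, cos λ = 0.979921.
East component: ΔE = −sin λ·ΔX + cos λ·ΔY = −(0.199385)(362.4) + (0.979921)(-63.7) = -134.68 m.
1° of latitude spans πR/180 = 111195 m; at latitude φ, 1° of longitude spans that × cos φ = 87052.3 m, so Δλ = -134.68 / 87052.3 × 3600 = -5.570″.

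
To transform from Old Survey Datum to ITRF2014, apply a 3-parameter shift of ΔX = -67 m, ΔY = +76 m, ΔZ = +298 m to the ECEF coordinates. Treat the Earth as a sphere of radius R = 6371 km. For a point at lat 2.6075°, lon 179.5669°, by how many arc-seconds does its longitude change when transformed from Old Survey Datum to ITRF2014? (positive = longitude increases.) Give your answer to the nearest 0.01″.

sin φ = 0.045494, cos φ = 0.998965, sin λ = 0.007559, cos λ = -0.999971.
East component: ΔE = −sin λ·ΔX + cos λ·ΔY = −(0.007559)(-67) + (-0.999971)(76) = -75.49 m.
1° of latitude spans πR/180 = 111195 m; at latitude φ, 1° of longitude spans that × cos φ = 111079.8 m, so Δλ = -75.49 / 111079.8 × 3600 = -2.447″.

Δλ = -2.45″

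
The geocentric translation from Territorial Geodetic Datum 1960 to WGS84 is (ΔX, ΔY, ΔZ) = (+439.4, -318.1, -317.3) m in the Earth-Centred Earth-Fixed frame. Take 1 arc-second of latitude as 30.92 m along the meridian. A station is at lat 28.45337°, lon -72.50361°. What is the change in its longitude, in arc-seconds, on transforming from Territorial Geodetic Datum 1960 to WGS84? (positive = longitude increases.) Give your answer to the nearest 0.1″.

sin φ = 0.476443, cos φ = 0.879205, sin λ = -0.953736, cos λ = 0.300646.
East component: ΔE = −sin λ·ΔX + cos λ·ΔY = −(-0.953736)(439.4) + (0.300646)(-318.1) = 323.44 m.
1° of latitude spans 3600 × 30.92 = 111312 m; at latitude φ, 1° of longitude spans that × cos φ = 97866.1 m, so Δλ = 323.44 / 97866.1 × 3600 = 11.898″.

Δλ = 11.9″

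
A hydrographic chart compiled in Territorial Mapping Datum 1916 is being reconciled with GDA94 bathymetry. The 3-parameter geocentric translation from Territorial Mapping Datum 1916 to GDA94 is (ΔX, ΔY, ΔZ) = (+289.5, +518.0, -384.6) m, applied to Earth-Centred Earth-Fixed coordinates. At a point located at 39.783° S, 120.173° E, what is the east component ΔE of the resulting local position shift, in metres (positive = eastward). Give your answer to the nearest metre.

The local east axis at (φ, λ) is (−sin λ, cos λ, 0), so ΔE = −sin(120.173°)·289.5 + cos(120.173°)·518.0 = -510.63 m.

ΔE = -511 m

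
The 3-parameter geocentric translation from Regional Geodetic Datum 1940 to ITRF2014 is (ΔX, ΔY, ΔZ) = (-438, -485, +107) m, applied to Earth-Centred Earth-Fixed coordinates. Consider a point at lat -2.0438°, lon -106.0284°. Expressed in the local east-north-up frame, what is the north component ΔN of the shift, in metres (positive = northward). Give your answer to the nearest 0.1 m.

At φ = -2.0438°, λ = -106.0284°: sin φ = -0.035663, cos φ = 0.999364, sin λ = -0.961125, cos λ = -0.276114.
ΔN = −sin φ cos λ·ΔX − sin φ sin λ·ΔY + cos φ·ΔZ = −(-0.035663)(-0.276114)(-438) − (-0.035663)(-0.961125)(-485) + (0.999364)(107) = 127.87 m.

ΔN = 127.9 m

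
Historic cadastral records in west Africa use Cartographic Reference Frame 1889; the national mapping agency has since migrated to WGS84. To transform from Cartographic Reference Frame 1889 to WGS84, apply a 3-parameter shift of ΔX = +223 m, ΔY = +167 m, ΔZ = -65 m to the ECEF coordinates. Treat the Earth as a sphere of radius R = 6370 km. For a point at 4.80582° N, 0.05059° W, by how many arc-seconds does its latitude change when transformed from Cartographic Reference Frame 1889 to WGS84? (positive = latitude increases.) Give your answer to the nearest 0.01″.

Δφ = -2.70″

sin φ = 0.083779, cos φ = 0.996484, sin λ = -0.000883, cos λ = 1.000000.
North component: ΔN = −sin φ cos λ·ΔX − sin φ sin λ·ΔY + cos φ·ΔZ = −(0.083779)(1.000000)(223) − (0.083779)(-0.000883)(167) + (0.996484)(-65) = -83.44 m.
1° of latitude spans πR/180 = 111177 m, so Δφ = -83.44 / 111177 × 3600 = -2.702″.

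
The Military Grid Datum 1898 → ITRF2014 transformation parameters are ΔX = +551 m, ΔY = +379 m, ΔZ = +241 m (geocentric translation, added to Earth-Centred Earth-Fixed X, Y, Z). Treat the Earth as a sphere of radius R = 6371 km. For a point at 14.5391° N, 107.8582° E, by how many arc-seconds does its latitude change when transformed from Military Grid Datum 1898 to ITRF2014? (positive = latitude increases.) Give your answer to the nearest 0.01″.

sin φ = 0.251041, cos φ = 0.967977, sin λ = 0.951818, cos λ = -0.306662.
North component: ΔN = −sin φ cos λ·ΔX − sin φ sin λ·ΔY + cos φ·ΔZ = −(0.251041)(-0.306662)(551) − (0.251041)(0.951818)(379) + (0.967977)(241) = 185.14 m.
1° of latitude spans πR/180 = 111195 m, so Δφ = 185.14 / 111195 × 3600 = 5.994″.

Δφ = 5.99″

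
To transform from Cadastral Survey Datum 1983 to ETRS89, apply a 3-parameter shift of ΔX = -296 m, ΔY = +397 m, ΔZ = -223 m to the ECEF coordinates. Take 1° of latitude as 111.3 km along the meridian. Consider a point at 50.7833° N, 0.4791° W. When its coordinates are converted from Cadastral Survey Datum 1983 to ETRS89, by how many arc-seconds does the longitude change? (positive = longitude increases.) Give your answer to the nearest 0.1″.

Δλ = 20.2″

sin φ = 0.774760, cos φ = 0.632255, sin λ = -0.008362, cos λ = 0.999965.
East component: ΔE = −sin λ·ΔX + cos λ·ΔY = −(-0.008362)(-296) + (0.999965)(397) = 394.51 m.
1° of latitude spans 111300 m; at latitude φ, 1° of longitude spans that × cos φ = 70370.0 m, so Δλ = 394.51 / 70370.0 × 3600 = 20.182″.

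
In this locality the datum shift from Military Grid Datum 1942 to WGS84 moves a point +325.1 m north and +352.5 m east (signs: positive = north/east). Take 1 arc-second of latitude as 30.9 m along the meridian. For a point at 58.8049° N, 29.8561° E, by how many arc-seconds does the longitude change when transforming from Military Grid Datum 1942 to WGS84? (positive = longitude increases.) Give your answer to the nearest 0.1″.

At latitude 58.8049°, cos φ = 0.517954.
1″ of longitude at this latitude = 30.90 × cos φ = 16.0048 m, so Δλ = 352.5 / 16.0048 = 22.025″.

Δλ = 22.0″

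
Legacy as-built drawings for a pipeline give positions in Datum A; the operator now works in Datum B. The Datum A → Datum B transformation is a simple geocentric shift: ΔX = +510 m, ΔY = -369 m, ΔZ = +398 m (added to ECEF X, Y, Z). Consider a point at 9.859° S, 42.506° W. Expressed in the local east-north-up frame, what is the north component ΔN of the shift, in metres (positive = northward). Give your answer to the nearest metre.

At φ = -9.859°, λ = -42.506°: sin φ = -0.171224, cos φ = 0.985232, sin λ = -0.675667, cos λ = 0.737207.
ΔN = −sin φ cos λ·ΔX − sin φ sin λ·ΔY + cos φ·ΔZ = −(-0.171224)(0.737207)(510) − (-0.171224)(-0.675667)(-369) + (0.985232)(398) = 499.19 m.

ΔN = 499 m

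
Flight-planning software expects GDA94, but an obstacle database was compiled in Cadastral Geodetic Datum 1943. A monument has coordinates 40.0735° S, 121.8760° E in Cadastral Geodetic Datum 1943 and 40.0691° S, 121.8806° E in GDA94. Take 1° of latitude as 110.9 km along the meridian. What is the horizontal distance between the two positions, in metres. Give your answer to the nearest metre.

625 m

Δφ = -40.0691° − -40.0735° = +0.0044°; Δλ = 121.8806° − 121.8760° = +0.0046°.
ΔN = Δφ × 110900 = 488.0 m; ΔE = Δλ × 110900 × cos(-40.0735°) = +0.0046 × 110900 × 0.765219 = 390.4 m.
Distance = √(ΔE² + ΔN²) = √(390.4² + 488.0²) = 624.9 m.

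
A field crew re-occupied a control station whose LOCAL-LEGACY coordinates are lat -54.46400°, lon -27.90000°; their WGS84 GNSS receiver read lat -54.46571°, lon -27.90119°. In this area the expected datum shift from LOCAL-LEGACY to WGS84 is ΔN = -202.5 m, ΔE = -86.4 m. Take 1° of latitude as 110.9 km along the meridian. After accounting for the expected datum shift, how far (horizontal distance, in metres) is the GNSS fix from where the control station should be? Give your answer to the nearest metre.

Observed coordinate differences: Δφ = -0.00171°, Δλ = -0.00119°.
Converting to metres (1° lat = 110900 m, cos φ = 0.581214): observed ΔN = -189.6 m, observed ΔE = -76.7 m.
Subtracting the expected shift leaves a residual of -189.6 − (-202.5) = 12.9 m north and -76.7 − (-86.4) = 9.7 m east.
Residual distance = √(12.9² + 9.7²) = 16.1 m.

16 m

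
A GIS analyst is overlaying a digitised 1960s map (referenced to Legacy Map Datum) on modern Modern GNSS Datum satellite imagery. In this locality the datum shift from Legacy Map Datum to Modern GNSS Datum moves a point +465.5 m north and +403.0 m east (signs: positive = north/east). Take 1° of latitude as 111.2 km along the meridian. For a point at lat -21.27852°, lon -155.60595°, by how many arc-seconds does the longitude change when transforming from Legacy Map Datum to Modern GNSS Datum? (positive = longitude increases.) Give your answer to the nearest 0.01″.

At latitude -21.27852°, cos φ = 0.931827.
1° of longitude at this latitude = 111.2 × cos φ = 103.62 km, so Δλ = 403.0 / 103619.2 = 0.0038892° = 14.001″.

Δλ = 14.00″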